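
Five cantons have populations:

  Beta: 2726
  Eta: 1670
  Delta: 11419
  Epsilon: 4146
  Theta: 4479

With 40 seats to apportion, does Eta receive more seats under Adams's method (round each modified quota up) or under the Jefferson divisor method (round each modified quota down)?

Adams: Beta 5, Eta 3, Delta 18, Epsilon 7, Theta 7.
Jefferson: Beta 4, Eta 2, Delta 20, Epsilon 7, Theta 7.
Eta gets 3 under Adams and 2 under Jefferson.

Adams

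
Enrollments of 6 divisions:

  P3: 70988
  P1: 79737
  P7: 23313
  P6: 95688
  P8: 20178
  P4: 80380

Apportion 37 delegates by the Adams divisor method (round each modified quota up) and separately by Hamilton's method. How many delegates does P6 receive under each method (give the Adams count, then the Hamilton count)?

Adams: P3 7, P1 8, P7 3, P6 9, P8 2, P4 8.
Hamilton: P3 7, P1 8, P7 2, P6 10, P8 2, P4 8.
P6 gets 9 under Adams and 10 under Hamilton.

9 and 10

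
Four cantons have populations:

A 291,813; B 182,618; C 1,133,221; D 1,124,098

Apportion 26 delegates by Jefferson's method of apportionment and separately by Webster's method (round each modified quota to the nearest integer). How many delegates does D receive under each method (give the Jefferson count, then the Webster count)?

Jefferson: A 3, B 1, C 11, D 11.
Webster: A 3, B 2, C 11, D 10.
D gets 11 under Jefferson and 10 under Webster.

11 and 10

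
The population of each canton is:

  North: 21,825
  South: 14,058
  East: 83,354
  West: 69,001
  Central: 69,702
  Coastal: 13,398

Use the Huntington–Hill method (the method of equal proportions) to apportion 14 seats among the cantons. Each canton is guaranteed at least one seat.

North: 1; South: 1; East: 4; West: 3; Central: 4; Coastal: 1

With divisor 20020: modified quotas North 1.090, South 0.702, East 4.164, West 3.447, Central 3.482, Coastal 0.669.
Geometric-mean thresholds: North √(1·2)=1.414, South (min 1), East √(4·5)=4.472, West √(3·4)=3.464, Central √(3·4)=3.464, Coastal (min 1).
Each quota rounded against its threshold gives North 1, South 1, East 4, West 3, Central 4, Coastal 1 (total 14).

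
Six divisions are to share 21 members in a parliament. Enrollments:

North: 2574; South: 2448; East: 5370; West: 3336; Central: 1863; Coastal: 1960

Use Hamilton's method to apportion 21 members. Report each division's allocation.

North: 3, South: 3, East: 7, West: 4, Central: 2, Coastal: 2

Standard divisor: 17551 ÷ 21 ≈ 835.762.
Standard quotas: North 3.0798, South 2.9291, East 6.4253, West 3.9916, Central 2.2291, Coastal 2.3452.
Lower quotas: North 3, South 2, East 6, West 3, Central 2, Coastal 2 (sum 18, leaving 3 seats).
Remainders in descending order: West 0.9916, South 0.9291, East 0.4253, Coastal 0.3452, Central 0.2291, North 0.0798.
Largest remainders: West, South, East receive the extra seats.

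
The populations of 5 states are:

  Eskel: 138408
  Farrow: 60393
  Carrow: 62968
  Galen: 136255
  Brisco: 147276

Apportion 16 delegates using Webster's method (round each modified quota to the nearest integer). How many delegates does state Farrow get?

2

Standard divisor 545300/16 ≈ 34081.25; standard quotas: Eskel 4.061, Farrow 1.772, Carrow 1.848, Galen 3.998, Brisco 4.321.
Rounding to the nearest integer gives Eskel 4, Farrow 2, Carrow 2, Galen 4, Brisco 4 — total 16, matching the house size, so no adjustment is needed.
Farrow receives 2.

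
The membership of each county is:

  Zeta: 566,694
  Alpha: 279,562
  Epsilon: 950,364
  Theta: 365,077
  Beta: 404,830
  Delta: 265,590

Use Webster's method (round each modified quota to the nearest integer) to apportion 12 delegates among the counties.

Zeta=2, Alpha=1, Epsilon=4, Theta=2, Beta=2, Delta=1

Standard divisor 2832117/12 ≈ 236009.75; standard quotas: Zeta 2.401, Alpha 1.185, Epsilon 4.027, Theta 1.547, Beta 1.715, Delta 1.125.
Rounding to the nearest integer gives Zeta 2, Alpha 1, Epsilon 4, Theta 2, Beta 2, Delta 1 — total 12, matching the house size, so no adjustment is needed.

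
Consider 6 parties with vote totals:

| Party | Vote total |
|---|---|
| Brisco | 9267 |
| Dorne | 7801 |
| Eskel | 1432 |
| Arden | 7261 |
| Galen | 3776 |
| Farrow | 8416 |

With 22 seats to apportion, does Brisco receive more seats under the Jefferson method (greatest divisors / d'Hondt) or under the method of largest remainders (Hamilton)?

Jefferson

Jefferson: Brisco 6, Dorne 5, Eskel 0, Arden 4, Galen 2, Farrow 5.
Hamilton: Brisco 5, Dorne 5, Eskel 1, Arden 4, Galen 2, Farrow 5.
Brisco gets 6 under Jefferson and 5 under Hamilton.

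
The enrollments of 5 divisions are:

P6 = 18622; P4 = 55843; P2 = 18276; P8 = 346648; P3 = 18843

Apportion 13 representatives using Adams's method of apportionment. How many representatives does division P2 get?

Standard divisor 458232/13 ≈ 35248.615; standard quotas: P6 0.528, P4 1.584, P2 0.518, P8 9.834, P3 0.535.
Rounding up gives 1, 2, 1, 10, 1 = 15 seats, so the divisor must be adjusted.
With modified divisor 46400: modified quotas P6 0.401, P4 1.204, P2 0.394, P8 7.471, P3 0.406.
Rounding up: P6 1, P4 2, P2 1, P8 8, P3 1 (total 13).
P2 receives 1.

1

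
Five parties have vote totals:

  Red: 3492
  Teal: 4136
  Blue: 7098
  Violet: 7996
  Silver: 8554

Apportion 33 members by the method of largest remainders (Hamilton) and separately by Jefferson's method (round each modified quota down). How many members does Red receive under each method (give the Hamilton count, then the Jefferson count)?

4 and 3

Hamilton: Red 4, Teal 4, Blue 8, Violet 8, Silver 9.
Jefferson: Red 3, Teal 4, Blue 8, Violet 9, Silver 9.
Red gets 4 under Hamilton and 3 under Jefferson.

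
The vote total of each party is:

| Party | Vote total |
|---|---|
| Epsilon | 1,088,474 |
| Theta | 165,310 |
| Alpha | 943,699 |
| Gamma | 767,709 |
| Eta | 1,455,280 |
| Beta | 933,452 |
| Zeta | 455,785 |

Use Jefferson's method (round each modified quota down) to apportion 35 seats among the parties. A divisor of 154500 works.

With modified divisor 154500: modified quotas Epsilon 7.045, Theta 1.070, Alpha 6.108, Gamma 4.969, Eta 9.419, Beta 6.042, Zeta 2.950.
Rounding down: Epsilon 7, Theta 1, Alpha 6, Gamma 4, Eta 9, Beta 6, Zeta 2 (total 35).

Epsilon: 7, Theta: 1, Alpha: 6, Gamma: 4, Eta: 9, Beta: 6, Zeta: 2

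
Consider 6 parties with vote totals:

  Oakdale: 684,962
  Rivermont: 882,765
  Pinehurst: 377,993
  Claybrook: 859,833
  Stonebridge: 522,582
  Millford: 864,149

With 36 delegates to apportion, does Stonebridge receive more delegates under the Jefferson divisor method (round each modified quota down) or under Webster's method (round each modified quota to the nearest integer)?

Webster

Jefferson: Oakdale 6, Rivermont 8, Pinehurst 3, Claybrook 7, Stonebridge 4, Millford 8.
Webster: Oakdale 6, Rivermont 8, Pinehurst 3, Claybrook 7, Stonebridge 5, Millford 7.
Stonebridge gets 4 under Jefferson and 5 under Webster.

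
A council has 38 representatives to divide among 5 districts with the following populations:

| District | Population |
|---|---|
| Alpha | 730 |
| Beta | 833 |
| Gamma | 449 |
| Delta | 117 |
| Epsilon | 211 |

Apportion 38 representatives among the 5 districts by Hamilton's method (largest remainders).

The standard divisor is 2340/38 ≈ 61.579.
Standard quotas: Alpha 11.855, Beta 13.527, Gamma 7.291, Delta 1.900, Epsilon 3.426.
Lower quotas: Alpha 11, Beta 13, Gamma 7, Delta 1, Epsilon 3 (sum 35, leaving 3 seats).
Remainders in descending order: Delta 0.900, Alpha 0.855, Beta 0.527, Epsilon 0.426, Gamma 0.291.
Largest remainders: Delta, Alpha, Beta receive the extra seats.

Alpha: 12; Beta: 14; Gamma: 7; Delta: 2; Epsilon: 3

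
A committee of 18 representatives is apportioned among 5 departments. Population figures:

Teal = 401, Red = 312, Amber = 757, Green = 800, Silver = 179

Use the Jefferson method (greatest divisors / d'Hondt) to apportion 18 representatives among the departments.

Standard divisor 2449/18 ≈ 136.056; standard quotas: Teal 2.947, Red 2.293, Amber 5.564, Green 5.880, Silver 1.316.
Rounding down gives 2, 2, 5, 5, 1 = 15 seats, so the divisor must be adjusted.
With modified divisor 120: modified quotas Teal 3.342, Red 2.600, Amber 6.308, Green 6.667, Silver 1.492.
Rounding down: Teal 3, Red 2, Amber 6, Green 6, Silver 1 (total 18).

Teal 3; Red 2; Amber 6; Green 6; Silver 1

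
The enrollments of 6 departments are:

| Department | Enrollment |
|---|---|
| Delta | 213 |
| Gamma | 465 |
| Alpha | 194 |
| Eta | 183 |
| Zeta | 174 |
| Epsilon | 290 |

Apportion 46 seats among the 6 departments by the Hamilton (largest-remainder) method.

Delta=6, Gamma=14, Alpha=6, Eta=6, Zeta=5, Epsilon=9

Total 1519; standard divisor 1519/46 ≈ 33.022.
Standard quotas: Delta 6.450, Gamma 14.082, Alpha 5.875, Eta 5.542, Zeta 5.269, Epsilon 8.782.
Lower quotas: Delta 6, Gamma 14, Alpha 5, Eta 5, Zeta 5, Epsilon 8 (sum 43, leaving 3 seats).
Remainders in descending order: Alpha 0.875, Epsilon 0.782, Eta 0.542, Delta 0.450, Zeta 0.269, Gamma 0.082.
Largest remainders: Alpha, Epsilon, Eta receive the extra seats.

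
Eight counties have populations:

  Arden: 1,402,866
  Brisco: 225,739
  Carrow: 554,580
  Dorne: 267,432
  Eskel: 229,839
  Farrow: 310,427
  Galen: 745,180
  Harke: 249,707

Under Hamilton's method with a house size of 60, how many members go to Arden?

The standard divisor is 3985770/60 ≈ 66429.5.
Standard quotas: Arden 21.1181, Brisco 3.3982, Carrow 8.3484, Dorne 4.0258, Eskel 3.4599, Farrow 4.6730, Galen 11.2176, Harke 3.7590.
Lower quotas: Arden 21, Brisco 3, Carrow 8, Dorne 4, Eskel 3, Farrow 4, Galen 11, Harke 3 (sum 57, leaving 3 seats).
Remainders in descending order: Harke 0.7590, Farrow 0.6730, Eskel 0.4599, Brisco 0.3982, Carrow 0.3484, Galen 0.2176, Arden 0.1181, Dorne 0.0258.
The surplus seats go to Harke, Farrow, Eskel.
Arden receives 21.

21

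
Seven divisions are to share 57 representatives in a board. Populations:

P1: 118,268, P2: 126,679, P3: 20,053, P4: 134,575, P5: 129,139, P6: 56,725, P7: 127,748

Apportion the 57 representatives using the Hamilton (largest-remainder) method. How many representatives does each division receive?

The standard divisor is 713187/57 ≈ 12512.053.
Standard quotas: P1 9.4523, P2 10.1246, P3 1.6027, P4 10.7556, P5 10.3212, P6 4.5336, P7 10.2100.
Lower quotas: P1 9, P2 10, P3 1, P4 10, P5 10, P6 4, P7 10 (sum 54, leaving 3 seats).
Remainders in descending order: P4 0.7556, P3 0.6027, P6 0.5336, P1 0.4523, P5 0.3212, P7 0.2100, P2 0.1246.
Largest remainders: P4, P3, P6 receive the extra seats.

P1: 9, P2: 10, P3: 2, P4: 11, P5: 10, P6: 5, P7: 10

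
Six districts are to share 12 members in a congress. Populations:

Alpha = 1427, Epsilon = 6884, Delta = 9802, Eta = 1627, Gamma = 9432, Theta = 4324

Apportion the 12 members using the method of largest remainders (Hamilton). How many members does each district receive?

Alpha=0, Epsilon=2, Delta=4, Eta=1, Gamma=3, Theta=2

The standard divisor is 33496/12 ≈ 2791.333.
Standard quotas: Alpha 0.5112, Epsilon 2.4662, Delta 3.5116, Eta 0.5829, Gamma 3.3790, Theta 1.5491.
Lower quotas: Alpha 0, Epsilon 2, Delta 3, Eta 0, Gamma 3, Theta 1 (sum 9, leaving 3 seats).
Remainders in descending order: Eta 0.5829, Theta 0.5491, Delta 0.5116, Alpha 0.5112, Epsilon 0.4662, Gamma 0.3790.
Largest remainders: Eta, Theta, Delta receive the extra seats.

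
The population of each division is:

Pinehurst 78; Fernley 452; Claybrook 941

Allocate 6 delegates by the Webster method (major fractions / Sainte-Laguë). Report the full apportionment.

Standard divisor 1471/6 ≈ 245.167; standard quotas: Pinehurst 0.318, Fernley 1.844, Claybrook 3.838.
Rounding to the nearest integer gives Pinehurst 0, Fernley 2, Claybrook 4 — total 6, matching the house size, so no adjustment is needed.

Pinehurst: 0, Fernley: 2, Claybrook: 4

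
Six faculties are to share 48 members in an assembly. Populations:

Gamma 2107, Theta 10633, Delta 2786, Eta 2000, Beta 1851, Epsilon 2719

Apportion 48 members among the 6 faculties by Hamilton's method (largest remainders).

Gamma: 5, Theta: 23, Delta: 6, Eta: 4, Beta: 4, Epsilon: 6

The standard divisor is 22096/48 ≈ 460.333.
Standard quotas: Gamma 4.5771, Theta 23.0985, Delta 6.0521, Eta 4.3447, Beta 4.0210, Epsilon 5.9066.
Lower quotas: Gamma 4, Theta 23, Delta 6, Eta 4, Beta 4, Epsilon 5 (sum 46, leaving 2 seats).
Remainders in descending order: Epsilon 0.9066, Gamma 0.5771, Eta 0.3447, Theta 0.0985, Delta 0.0521, Beta 0.0210.
The surplus seats go to Epsilon, Gamma.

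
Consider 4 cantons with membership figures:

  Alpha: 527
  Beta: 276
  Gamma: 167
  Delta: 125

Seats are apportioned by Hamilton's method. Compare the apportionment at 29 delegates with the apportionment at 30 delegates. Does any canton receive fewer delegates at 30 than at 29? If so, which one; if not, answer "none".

none

At 29 seats: Alpha 14, Beta 7, Gamma 5, Delta 3.
At 30 seats: Alpha 14, Beta 8, Gamma 5, Delta 3.
No canton's allocation decreased.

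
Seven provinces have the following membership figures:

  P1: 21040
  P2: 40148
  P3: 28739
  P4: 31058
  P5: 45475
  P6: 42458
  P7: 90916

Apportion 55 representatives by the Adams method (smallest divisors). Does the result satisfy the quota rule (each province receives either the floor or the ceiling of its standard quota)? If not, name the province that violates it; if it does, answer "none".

Standard quotas: P1 3.859, P2 7.365, P3 5.272, P4 5.697, P5 8.342, P6 7.788, P7 16.677.
Adams allocation: P1 4, P2 7, P3 6, P4 6, P5 8, P6 8, P7 16.
Every allocation lies between the lower and upper quota.

none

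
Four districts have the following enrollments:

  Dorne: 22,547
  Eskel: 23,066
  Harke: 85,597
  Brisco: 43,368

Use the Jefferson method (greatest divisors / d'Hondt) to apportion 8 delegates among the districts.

Dorne 1; Eskel 1; Harke 4; Brisco 2

Standard divisor 174578/8 ≈ 21822.25; standard quotas: Dorne 1.033, Eskel 1.057, Harke 3.922, Brisco 1.987.
Rounding down gives 1, 1, 3, 1 = 6 seats, so the divisor must be adjusted.
With modified divisor 19300: modified quotas Dorne 1.168, Eskel 1.195, Harke 4.435, Brisco 2.247.
Rounding down: Dorne 1, Eskel 1, Harke 4, Brisco 2 (total 8).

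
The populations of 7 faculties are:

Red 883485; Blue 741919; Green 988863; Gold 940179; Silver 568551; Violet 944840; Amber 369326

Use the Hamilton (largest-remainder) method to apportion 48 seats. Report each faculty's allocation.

Red 8; Blue 7; Green 9; Gold 8; Silver 5; Violet 8; Amber 3

The standard divisor is 5437163/48 ≈ 113274.229.
Standard quotas: Red 7.7995, Blue 6.5498, Green 8.7298, Gold 8.3000, Silver 5.0192, Violet 8.3412, Amber 3.2605.
Lower quotas: Red 7, Blue 6, Green 8, Gold 8, Silver 5, Violet 8, Amber 3 (sum 45, leaving 3 seats).
Remainders in descending order: Red 0.7995, Green 0.7298, Blue 0.5498, Violet 0.3412, Gold 0.3000, Amber 0.2605, Silver 0.0192.
Largest remainders: Red, Green, Blue receive the extra seats.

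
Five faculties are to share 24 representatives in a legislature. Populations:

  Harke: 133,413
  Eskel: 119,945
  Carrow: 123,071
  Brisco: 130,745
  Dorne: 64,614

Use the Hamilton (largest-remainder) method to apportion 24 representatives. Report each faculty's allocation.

Harke 6, Eskel 5, Carrow 5, Brisco 5, Dorne 3

Total 571788; standard divisor 571788/24 ≈ 23824.5.
Standard quotas: Harke 5.5998, Eskel 5.0345, Carrow 5.1657, Brisco 5.4878, Dorne 2.7121.
Lower quotas: Harke 5, Eskel 5, Carrow 5, Brisco 5, Dorne 2 (sum 22, leaving 2 seats).
Remainders in descending order: Dorne 0.7121, Harke 0.5998, Brisco 0.4878, Carrow 0.1657, Eskel 0.0345.
Largest remainders: Dorne, Harke receive the extra seats.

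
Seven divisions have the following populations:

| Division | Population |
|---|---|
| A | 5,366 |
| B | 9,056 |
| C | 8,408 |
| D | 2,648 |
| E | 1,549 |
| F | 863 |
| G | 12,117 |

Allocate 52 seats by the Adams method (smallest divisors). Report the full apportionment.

A=7, B=11, C=11, D=4, E=2, F=2, G=15

Standard divisor 40007/52 ≈ 769.365; standard quotas: A 6.975, B 11.771, C 10.928, D 3.442, E 2.013, F 1.122, G 15.749.
Rounding up gives 7, 12, 11, 4, 3, 2, 16 = 55 seats, so the divisor must be adjusted.
With modified divisor 830: modified quotas A 6.465, B 10.911, C 10.130, D 3.190, E 1.866, F 1.040, G 14.599.
Rounding up: A 7, B 11, C 11, D 4, E 2, F 2, G 15 (total 52).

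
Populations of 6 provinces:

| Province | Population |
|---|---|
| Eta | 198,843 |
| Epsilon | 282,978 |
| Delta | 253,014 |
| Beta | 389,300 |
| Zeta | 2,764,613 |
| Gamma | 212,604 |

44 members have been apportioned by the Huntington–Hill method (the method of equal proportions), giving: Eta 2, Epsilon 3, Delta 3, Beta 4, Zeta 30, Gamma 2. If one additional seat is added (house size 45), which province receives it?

Zeta

Priority for the next seat is population ÷ (√(s·(s+1))).
Priorities: Eta 81177.315, Epsilon 81688.712, Delta 73038.851, Beta 87050.126, Zeta 90655.232, Gamma 86795.220.
Highest priority: Zeta.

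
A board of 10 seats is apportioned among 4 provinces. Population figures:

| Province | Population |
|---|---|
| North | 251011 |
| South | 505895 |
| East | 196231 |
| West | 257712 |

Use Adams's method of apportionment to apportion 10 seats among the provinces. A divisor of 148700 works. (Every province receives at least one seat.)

North 2, South 4, East 2, West 2

With modified divisor 148700: modified quotas North 1.688, South 3.402, East 1.320, West 1.733.
Rounding up: North 2, South 4, East 2, West 2 (total 10).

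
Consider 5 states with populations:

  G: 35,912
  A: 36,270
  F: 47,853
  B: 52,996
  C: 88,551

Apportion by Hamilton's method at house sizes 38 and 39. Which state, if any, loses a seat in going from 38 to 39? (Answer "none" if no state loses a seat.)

none

At 38 seats: G 5, A 5, F 7, B 8, C 13.
At 39 seats: G 5, A 6, F 7, B 8, C 13.
No state's allocation decreased.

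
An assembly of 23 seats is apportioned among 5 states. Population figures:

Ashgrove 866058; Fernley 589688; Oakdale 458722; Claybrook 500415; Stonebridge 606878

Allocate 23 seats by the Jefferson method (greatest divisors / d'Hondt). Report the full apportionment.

Ashgrove 7, Fernley 4, Oakdale 3, Claybrook 4, Stonebridge 5

Standard divisor 3021761/23 ≈ 131380.913; standard quotas: Ashgrove 6.592, Fernley 4.488, Oakdale 3.492, Claybrook 3.809, Stonebridge 4.619.
Rounding down gives 6, 4, 3, 3, 4 = 20 seats, so the divisor must be adjusted.
With modified divisor 119700: modified quotas Ashgrove 7.235, Fernley 4.926, Oakdale 3.832, Claybrook 4.181, Stonebridge 5.070.
Rounding down: Ashgrove 7, Fernley 4, Oakdale 3, Claybrook 4, Stonebridge 5 (total 23).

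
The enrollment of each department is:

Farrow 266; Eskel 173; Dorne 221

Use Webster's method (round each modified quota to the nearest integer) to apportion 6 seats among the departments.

Standard divisor 660/6 ≈ 110; standard quotas: Farrow 2.418, Eskel 1.573, Dorne 2.009.
Rounding to the nearest integer gives Farrow 2, Eskel 2, Dorne 2 — total 6, matching the house size, so no adjustment is needed.

Farrow=2, Eskel=2, Dorne=2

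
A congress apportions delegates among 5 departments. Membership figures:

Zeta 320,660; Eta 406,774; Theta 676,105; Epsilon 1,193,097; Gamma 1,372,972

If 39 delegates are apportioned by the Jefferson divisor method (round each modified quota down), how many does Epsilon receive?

Standard divisor 3969608/39 ≈ 101784.821; standard quotas: Zeta 3.150, Eta 3.996, Theta 6.642, Epsilon 11.722, Gamma 13.489.
Rounding down gives 3, 3, 6, 11, 13 = 36 seats, so the divisor must be adjusted.
With modified divisor 97300: modified quotas Zeta 3.296, Eta 4.181, Theta 6.949, Epsilon 12.262, Gamma 14.111.
Rounding down: Zeta 3, Eta 4, Theta 6, Epsilon 12, Gamma 14 (total 39).
Epsilon receives 12.

12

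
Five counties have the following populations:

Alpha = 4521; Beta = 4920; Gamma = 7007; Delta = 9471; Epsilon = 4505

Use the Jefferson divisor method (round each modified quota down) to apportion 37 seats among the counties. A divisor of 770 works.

With modified divisor 770: modified quotas Alpha 5.871, Beta 6.390, Gamma 9.100, Delta 12.300, Epsilon 5.851.
Rounding down: Alpha 5, Beta 6, Gamma 9, Delta 12, Epsilon 5 (total 37).

Alpha 5, Beta 6, Gamma 9, Delta 12, Epsilon 5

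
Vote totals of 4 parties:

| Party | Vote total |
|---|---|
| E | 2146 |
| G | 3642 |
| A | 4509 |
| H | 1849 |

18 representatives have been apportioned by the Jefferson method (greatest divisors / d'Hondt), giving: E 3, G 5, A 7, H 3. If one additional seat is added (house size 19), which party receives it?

Priority for the next seat is population ÷ (current seats + 1).
Priorities: E 536.500, G 607.000, A 563.625, H 462.250.
Highest priority: G.

G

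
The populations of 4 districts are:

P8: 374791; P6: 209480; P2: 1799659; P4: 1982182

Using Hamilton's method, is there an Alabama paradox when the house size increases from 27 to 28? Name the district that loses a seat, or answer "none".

At 27 seats: P8 3, P6 1, P2 11, P4 12.
At 28 seats: P8 2, P6 1, P2 12, P4 13.
P8 drops from 3 to 2.

P8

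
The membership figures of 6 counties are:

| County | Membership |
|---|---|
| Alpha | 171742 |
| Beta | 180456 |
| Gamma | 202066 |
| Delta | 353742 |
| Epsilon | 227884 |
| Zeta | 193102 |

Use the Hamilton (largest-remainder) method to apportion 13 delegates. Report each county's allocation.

The standard divisor is 1328992/13 ≈ 102230.154.
Standard quotas: Alpha 1.6800, Beta 1.7652, Gamma 1.9766, Delta 3.4603, Epsilon 2.2291, Zeta 1.8889.
Lower quotas: Alpha 1, Beta 1, Gamma 1, Delta 3, Epsilon 2, Zeta 1 (sum 9, leaving 4 seats).
Remainders in descending order: Gamma 0.9766, Zeta 0.8889, Beta 0.7652, Alpha 0.6800, Delta 0.4603, Epsilon 0.2291.
The surplus seats go to Gamma, Zeta, Beta, Alpha.

Alpha: 2; Beta: 2; Gamma: 2; Delta: 3; Epsilon: 2; Zeta: 2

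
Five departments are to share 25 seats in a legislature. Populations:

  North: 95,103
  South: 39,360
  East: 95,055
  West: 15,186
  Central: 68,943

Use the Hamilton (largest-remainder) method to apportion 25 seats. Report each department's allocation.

Total 313647; standard divisor 313647/25 ≈ 12545.88.
Standard quotas: North 7.5804, South 3.1373, East 7.5766, West 1.2104, Central 5.4953.
Lower quotas: North 7, South 3, East 7, West 1, Central 5 (sum 23, leaving 2 seats).
Remainders in descending order: North 0.5804, East 0.5766, Central 0.4953, West 0.2104, South 0.1373.
Largest remainders: North, East receive the extra seats.

North 8, South 3, East 8, West 1, Central 5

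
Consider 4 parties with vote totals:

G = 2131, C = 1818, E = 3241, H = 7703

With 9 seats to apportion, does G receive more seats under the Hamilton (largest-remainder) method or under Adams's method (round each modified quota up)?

Hamilton: G 1, C 1, E 2, H 5.
Adams: G 2, C 1, E 2, H 4.
G gets 1 under Hamilton and 2 under Adams.

Adams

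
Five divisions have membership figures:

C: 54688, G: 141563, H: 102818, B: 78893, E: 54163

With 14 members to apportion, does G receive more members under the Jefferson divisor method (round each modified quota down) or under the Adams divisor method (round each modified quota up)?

Jefferson

Jefferson: C 2, G 5, H 3, B 2, E 2.
Adams: C 2, G 4, H 3, B 3, E 2.
G gets 5 under Jefferson and 4 under Adams.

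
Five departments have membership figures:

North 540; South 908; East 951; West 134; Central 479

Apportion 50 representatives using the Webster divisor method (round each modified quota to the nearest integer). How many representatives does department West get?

Standard divisor 3012/50 ≈ 60.24; standard quotas: North 8.964, South 15.073, East 15.787, West 2.224, Central 7.952.
Rounding to the nearest integer gives North 9, South 15, East 16, West 2, Central 8 — total 50, matching the house size, so no adjustment is needed.
West receives 2.

2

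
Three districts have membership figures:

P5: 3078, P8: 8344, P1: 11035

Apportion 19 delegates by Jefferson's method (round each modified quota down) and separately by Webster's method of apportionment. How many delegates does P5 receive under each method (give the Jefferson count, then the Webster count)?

2 and 3

Jefferson: P5 2, P8 7, P1 10.
Webster: P5 3, P8 7, P1 9.
P5 gets 2 under Jefferson and 3 under Webster.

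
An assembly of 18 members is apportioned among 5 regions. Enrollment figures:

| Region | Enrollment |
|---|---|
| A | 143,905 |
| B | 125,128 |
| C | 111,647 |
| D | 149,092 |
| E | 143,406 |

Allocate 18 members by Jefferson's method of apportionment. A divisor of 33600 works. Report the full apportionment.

A 4; B 3; C 3; D 4; E 4

With modified divisor 33600: modified quotas A 4.283, B 3.724, C 3.323, D 4.437, E 4.268.
Rounding down: A 4, B 3, C 3, D 4, E 4 (total 18).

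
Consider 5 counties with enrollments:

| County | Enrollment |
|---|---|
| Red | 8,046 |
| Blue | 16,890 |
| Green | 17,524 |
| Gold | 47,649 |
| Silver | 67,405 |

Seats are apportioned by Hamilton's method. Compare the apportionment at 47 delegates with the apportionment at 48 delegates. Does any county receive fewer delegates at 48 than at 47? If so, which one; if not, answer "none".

At 47 seats: Red 3, Blue 5, Green 5, Gold 14, Silver 20.
At 48 seats: Red 2, Blue 5, Green 5, Gold 15, Silver 21.
Red drops from 3 to 2.

Red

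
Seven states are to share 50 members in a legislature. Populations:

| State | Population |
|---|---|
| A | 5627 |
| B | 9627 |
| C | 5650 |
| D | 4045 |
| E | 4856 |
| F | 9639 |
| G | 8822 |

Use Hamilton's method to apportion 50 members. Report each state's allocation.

A 6, B 10, C 6, D 4, E 5, F 10, G 9

The standard divisor is 48266/50 ≈ 965.32.
Standard quotas: A 5.8292, B 9.9729, C 5.8530, D 4.1903, E 5.0305, F 9.9853, G 9.1389.
Lower quotas: A 5, B 9, C 5, D 4, E 5, F 9, G 9 (sum 46, leaving 4 seats).
Remainders in descending order: F 0.9853, B 0.9729, C 0.8530, A 0.8292, D 0.1903, G 0.1389, E 0.0305.
Largest remainders: F, B, C, A receive the extra seats.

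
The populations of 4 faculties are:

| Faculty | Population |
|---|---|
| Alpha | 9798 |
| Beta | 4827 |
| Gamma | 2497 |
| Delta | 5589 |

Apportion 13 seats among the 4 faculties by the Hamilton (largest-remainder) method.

The standard divisor is 22711/13 = 1747.
Standard quotas: Alpha 5.6085, Beta 2.7630, Gamma 1.4293, Delta 3.1992.
Lower quotas: Alpha 5, Beta 2, Gamma 1, Delta 3 (sum 11, leaving 2 seats).
Remainders in descending order: Beta 0.7630, Alpha 0.6085, Gamma 0.4293, Delta 0.1992.
The surplus seats go to Beta, Alpha.

Alpha: 6; Beta: 3; Gamma: 1; Delta: 3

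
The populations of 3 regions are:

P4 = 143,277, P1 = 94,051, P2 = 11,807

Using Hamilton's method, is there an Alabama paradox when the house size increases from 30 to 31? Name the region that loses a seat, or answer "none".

At 30 seats: P4 17, P1 11, P2 2.
At 31 seats: P4 18, P1 12, P2 1.
P2 drops from 2 to 1.

P2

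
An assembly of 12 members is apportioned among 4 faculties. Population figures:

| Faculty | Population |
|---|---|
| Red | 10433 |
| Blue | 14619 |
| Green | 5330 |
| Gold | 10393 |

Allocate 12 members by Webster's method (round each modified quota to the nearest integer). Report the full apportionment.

Standard divisor 40775/12 ≈ 3397.917; standard quotas: Red 3.070, Blue 4.302, Green 1.569, Gold 3.059.
Rounding to the nearest integer gives Red 3, Blue 4, Green 2, Gold 3 — total 12, matching the house size, so no adjustment is needed.

Red: 3, Blue: 4, Green: 2, Gold: 3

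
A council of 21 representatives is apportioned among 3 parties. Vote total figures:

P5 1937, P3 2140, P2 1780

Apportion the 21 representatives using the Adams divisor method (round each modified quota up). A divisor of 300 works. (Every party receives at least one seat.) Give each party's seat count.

P5 7; P3 8; P2 6

With modified divisor 300: modified quotas P5 6.457, P3 7.133, P2 5.933.
Rounding up: P5 7, P3 8, P2 6 (total 21).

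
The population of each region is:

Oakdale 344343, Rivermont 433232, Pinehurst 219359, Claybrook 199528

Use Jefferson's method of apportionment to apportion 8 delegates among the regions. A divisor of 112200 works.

With modified divisor 112200: modified quotas Oakdale 3.069, Rivermont 3.861, Pinehurst 1.955, Claybrook 1.778.
Rounding down: Oakdale 3, Rivermont 3, Pinehurst 1, Claybrook 1 (total 8).

Oakdale 3, Rivermont 3, Pinehurst 1, Claybrook 1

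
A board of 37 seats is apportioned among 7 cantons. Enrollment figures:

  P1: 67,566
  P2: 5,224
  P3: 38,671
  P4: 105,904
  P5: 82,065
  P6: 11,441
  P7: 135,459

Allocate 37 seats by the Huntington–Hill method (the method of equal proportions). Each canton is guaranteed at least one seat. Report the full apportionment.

P1=5, P2=1, P3=3, P4=9, P5=7, P6=1, P7=11

With divisor 12408: modified quotas P1 5.445, P2 0.421, P3 3.117, P4 8.535, P5 6.614, P6 0.922, P7 10.917.
Geometric-mean thresholds: P1 √(5·6)=5.477, P2 (min 1), P3 √(3·4)=3.464, P4 √(8·9)=8.485, P5 √(6·7)=6.481, P6 (min 1), P7 √(10·11)=10.488.
Each quota rounded against its threshold gives P1 5, P2 1, P3 3, P4 9, P5 7, P6 1, P7 11 (total 37).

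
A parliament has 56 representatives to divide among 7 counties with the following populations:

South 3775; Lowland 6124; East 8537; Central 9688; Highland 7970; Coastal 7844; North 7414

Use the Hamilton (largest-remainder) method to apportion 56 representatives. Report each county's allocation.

Total 51352; standard divisor 51352/56 = 917.
Standard quotas: South 4.1167, Lowland 6.6783, East 9.3097, Central 10.5649, Highland 8.6914, Coastal 8.5540, North 8.0851.
Lower quotas: South 4, Lowland 6, East 9, Central 10, Highland 8, Coastal 8, North 8 (sum 53, leaving 3 seats).
Remainders in descending order: Highland 0.6914, Lowland 0.6783, Central 0.5649, Coastal 0.5540, East 0.3097, South 0.1167, North 0.0851.
Largest remainders: Highland, Lowland, Central receive the extra seats.

South 4, Lowland 7, East 9, Central 11, Highland 9, Coastal 8, North 8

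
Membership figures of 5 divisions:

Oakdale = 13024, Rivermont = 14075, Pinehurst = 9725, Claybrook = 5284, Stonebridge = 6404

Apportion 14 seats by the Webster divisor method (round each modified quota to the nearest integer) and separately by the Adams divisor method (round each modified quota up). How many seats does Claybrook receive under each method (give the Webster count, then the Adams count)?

Webster: Oakdale 4, Rivermont 4, Pinehurst 3, Claybrook 1, Stonebridge 2.
Adams: Oakdale 3, Rivermont 4, Pinehurst 3, Claybrook 2, Stonebridge 2.
Claybrook gets 1 under Webster and 2 under Adams.

1 and 2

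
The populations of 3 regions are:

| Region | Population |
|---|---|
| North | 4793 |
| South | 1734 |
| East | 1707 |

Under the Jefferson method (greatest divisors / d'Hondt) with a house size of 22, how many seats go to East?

Standard divisor 8234/22 ≈ 374.273; standard quotas: North 12.806, South 4.633, East 4.561.
Rounding down gives 12, 4, 4 = 20 seats, so the divisor must be adjusted.
With modified divisor 345: modified quotas North 13.893, South 5.026, East 4.948.
Rounding down: North 13, South 5, East 4 (total 22).
East receives 4.

4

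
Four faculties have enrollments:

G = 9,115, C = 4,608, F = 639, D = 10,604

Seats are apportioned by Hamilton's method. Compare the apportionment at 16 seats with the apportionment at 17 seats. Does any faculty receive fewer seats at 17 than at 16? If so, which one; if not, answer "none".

At 16 seats: G 6, C 3, F 0, D 7.
At 17 seats: G 6, C 3, F 1, D 7.
No faculty's allocation decreased.

none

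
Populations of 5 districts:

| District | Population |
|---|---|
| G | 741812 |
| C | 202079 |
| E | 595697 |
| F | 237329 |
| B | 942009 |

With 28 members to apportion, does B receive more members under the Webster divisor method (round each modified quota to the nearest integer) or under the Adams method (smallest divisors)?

Webster: G 8, C 2, E 6, F 2, B 10.
Adams: G 8, C 2, E 6, F 3, B 9.
B gets 10 under Webster and 9 under Adams.

Webster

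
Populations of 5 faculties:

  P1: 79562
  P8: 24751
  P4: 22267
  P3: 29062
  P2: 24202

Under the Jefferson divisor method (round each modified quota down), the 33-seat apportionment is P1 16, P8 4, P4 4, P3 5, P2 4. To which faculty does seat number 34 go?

P8

Priority for the next seat is population ÷ (current seats + 1).
Priorities: P1 4680.118, P8 4950.200, P4 4453.400, P3 4843.667, P2 4840.400.
Highest priority: P8.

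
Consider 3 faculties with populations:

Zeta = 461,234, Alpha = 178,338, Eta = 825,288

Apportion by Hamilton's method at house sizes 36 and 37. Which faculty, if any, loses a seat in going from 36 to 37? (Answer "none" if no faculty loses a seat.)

At 36 seats: Zeta 11, Alpha 5, Eta 20.
At 37 seats: Zeta 12, Alpha 4, Eta 21.
Alpha drops from 5 to 4.

Alpha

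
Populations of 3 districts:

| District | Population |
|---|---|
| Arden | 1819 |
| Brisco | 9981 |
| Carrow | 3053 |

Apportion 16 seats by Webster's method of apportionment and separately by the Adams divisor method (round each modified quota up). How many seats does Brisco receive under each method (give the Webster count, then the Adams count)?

11 and 10

Webster: Arden 2, Brisco 11, Carrow 3.
Adams: Arden 2, Brisco 10, Carrow 4.
Brisco gets 11 under Webster and 10 under Adams.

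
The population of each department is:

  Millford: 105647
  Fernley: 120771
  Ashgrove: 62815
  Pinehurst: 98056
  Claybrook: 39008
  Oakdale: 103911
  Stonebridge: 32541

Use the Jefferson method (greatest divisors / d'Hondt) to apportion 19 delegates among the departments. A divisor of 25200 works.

Millford: 4, Fernley: 4, Ashgrove: 2, Pinehurst: 3, Claybrook: 1, Oakdale: 4, Stonebridge: 1

With modified divisor 25200: modified quotas Millford 4.192, Fernley 4.793, Ashgrove 2.493, Pinehurst 3.891, Claybrook 1.548, Oakdale 4.123, Stonebridge 1.291.
Rounding down: Millford 4, Fernley 4, Ashgrove 2, Pinehurst 3, Claybrook 1, Oakdale 4, Stonebridge 1 (total 19).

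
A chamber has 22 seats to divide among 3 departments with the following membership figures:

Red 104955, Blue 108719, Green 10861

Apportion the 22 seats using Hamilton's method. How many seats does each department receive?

Red: 10; Blue: 11; Green: 1

Standard divisor: 224535 ÷ 22 ≈ 10206.136.
Standard quotas: Red 10.2835, Blue 10.6523, Green 1.0642.
Lower quotas: Red 10, Blue 10, Green 1 (sum 21, leaving 1 seat).
Remainders in descending order: Blue 0.6523, Red 0.2835, Green 0.0642.
The surplus seat goes to Blue.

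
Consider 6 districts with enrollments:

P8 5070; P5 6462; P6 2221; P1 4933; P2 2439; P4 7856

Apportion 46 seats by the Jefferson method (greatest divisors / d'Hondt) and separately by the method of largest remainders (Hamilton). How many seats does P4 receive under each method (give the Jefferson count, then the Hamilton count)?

Jefferson: P8 8, P5 10, P6 3, P1 8, P2 4, P4 13.
Hamilton: P8 8, P5 10, P6 4, P1 8, P2 4, P4 12.
P4 gets 13 under Jefferson and 12 under Hamilton.

13 and 12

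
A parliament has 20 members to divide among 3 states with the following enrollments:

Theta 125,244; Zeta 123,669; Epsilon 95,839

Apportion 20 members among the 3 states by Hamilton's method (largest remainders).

Theta: 7; Zeta: 7; Epsilon: 6

Standard divisor: 344752 ÷ 20 ≈ 17237.6.
Standard quotas: Theta 7.2657, Zeta 7.1744, Epsilon 5.5599.
Lower quotas: Theta 7, Zeta 7, Epsilon 5 (sum 19, leaving 1 seat).
Remainders in descending order: Epsilon 0.5599, Theta 0.2657, Zeta 0.1744.
Largest remainder: Epsilon receives the extra seat.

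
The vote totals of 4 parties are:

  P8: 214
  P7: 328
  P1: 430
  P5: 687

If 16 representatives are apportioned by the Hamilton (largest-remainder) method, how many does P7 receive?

3

Total 1659; standard divisor 1659/16 ≈ 103.688.
Standard quotas: P8 2.064, P7 3.163, P1 4.147, P5 6.626.
Lower quotas: P8 2, P7 3, P1 4, P5 6 (sum 15, leaving 1 seat).
Remainders in descending order: P5 0.626, P7 0.163, P1 0.147, P8 0.064.
The surplus seat goes to P5.
P7 receives 3.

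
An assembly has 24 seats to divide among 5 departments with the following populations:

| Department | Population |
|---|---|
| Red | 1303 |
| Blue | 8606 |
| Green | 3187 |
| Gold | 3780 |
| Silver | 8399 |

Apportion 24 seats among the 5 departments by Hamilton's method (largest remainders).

Red=1, Blue=8, Green=3, Gold=4, Silver=8

The standard divisor is 25275/24 ≈ 1053.125.
Standard quotas: Red 1.2373, Blue 8.1719, Green 3.0262, Gold 3.5893, Silver 7.9753.
Lower quotas: Red 1, Blue 8, Green 3, Gold 3, Silver 7 (sum 22, leaving 2 seats).
Remainders in descending order: Silver 0.9753, Gold 0.5893, Red 0.2373, Blue 0.1719, Green 0.0262.
Largest remainders: Silver, Gold receive the extra seats.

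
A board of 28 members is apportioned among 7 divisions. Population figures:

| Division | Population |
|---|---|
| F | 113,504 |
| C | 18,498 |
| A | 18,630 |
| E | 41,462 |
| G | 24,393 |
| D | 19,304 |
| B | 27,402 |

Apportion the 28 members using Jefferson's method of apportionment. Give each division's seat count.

F: 13; C: 2; A: 2; E: 4; G: 2; D: 2; B: 3

Standard divisor 263193/28 ≈ 9399.75; standard quotas: F 12.075, C 1.968, A 1.982, E 4.411, G 2.595, D 2.054, B 2.915.
Rounding down gives 12, 1, 1, 4, 2, 2, 2 = 24 seats, so the divisor must be adjusted.
With modified divisor 8500: modified quotas F 13.353, C 2.176, A 2.192, E 4.878, G 2.870, D 2.271, B 3.224.
Rounding down: F 13, C 2, A 2, E 4, G 2, D 2, B 3 (total 28).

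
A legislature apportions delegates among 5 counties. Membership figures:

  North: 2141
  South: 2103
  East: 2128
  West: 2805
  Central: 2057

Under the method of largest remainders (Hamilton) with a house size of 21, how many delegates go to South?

Standard divisor: 11234 ÷ 21 ≈ 534.952.
Standard quotas: North 4.002, South 3.931, East 3.978, West 5.243, Central 3.845.
Lower quotas: North 4, South 3, East 3, West 5, Central 3 (sum 18, leaving 3 seats).
Remainders in descending order: East 0.978, South 0.931, Central 0.845, West 0.243, North 0.002.
The surplus seats go to East, South, Central.
South receives 4.

4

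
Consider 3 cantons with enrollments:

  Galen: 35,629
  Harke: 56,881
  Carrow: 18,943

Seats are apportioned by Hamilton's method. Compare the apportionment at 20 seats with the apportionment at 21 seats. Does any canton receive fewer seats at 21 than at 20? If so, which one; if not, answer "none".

At 20 seats: Galen 6, Harke 10, Carrow 4.
At 21 seats: Galen 7, Harke 11, Carrow 3.
Carrow drops from 4 to 3.

Carrow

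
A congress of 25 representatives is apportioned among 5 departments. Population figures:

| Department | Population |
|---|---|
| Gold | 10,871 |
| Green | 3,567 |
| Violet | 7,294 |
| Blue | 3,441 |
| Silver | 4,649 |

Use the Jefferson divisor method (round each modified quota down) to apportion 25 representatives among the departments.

Gold=9; Green=3; Violet=6; Blue=3; Silver=4

Standard divisor 29822/25 ≈ 1192.88; standard quotas: Gold 9.113, Green 2.990, Violet 6.115, Blue 2.885, Silver 3.897.
Rounding down gives 9, 2, 6, 2, 3 = 22 seats, so the divisor must be adjusted.
With modified divisor 1100: modified quotas Gold 9.883, Green 3.243, Violet 6.631, Blue 3.128, Silver 4.226.
Rounding down: Gold 9, Green 3, Violet 6, Blue 3, Silver 4 (total 25).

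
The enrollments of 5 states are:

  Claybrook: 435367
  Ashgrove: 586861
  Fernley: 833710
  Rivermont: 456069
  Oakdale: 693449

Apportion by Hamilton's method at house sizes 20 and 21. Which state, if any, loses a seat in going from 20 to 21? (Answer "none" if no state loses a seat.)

At 20 seats: Claybrook 3, Ashgrove 4, Fernley 5, Rivermont 3, Oakdale 5.
At 21 seats: Claybrook 3, Ashgrove 4, Fernley 6, Rivermont 3, Oakdale 5.
No state's allocation decreased.

none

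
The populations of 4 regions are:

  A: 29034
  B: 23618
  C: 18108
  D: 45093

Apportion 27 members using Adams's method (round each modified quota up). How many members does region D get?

10

Standard divisor 115853/27 ≈ 4290.852; standard quotas: A 6.766, B 5.504, C 4.220, D 10.509.
Rounding up gives 7, 6, 5, 11 = 29 seats, so the divisor must be adjusted.
With modified divisor 4600: modified quotas A 6.312, B 5.134, C 3.937, D 9.803.
Rounding up: A 7, B 6, C 4, D 10 (total 27).
D receives 10.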